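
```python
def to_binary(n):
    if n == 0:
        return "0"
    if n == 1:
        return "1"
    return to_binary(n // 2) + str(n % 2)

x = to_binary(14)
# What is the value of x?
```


to_binary(14)
= to_binary(7) + "0"
= to_binary(3) + "1" + "0"
= to_binary(1) + "1" + "1" + "0"
= "1" + "1" + "1" + "0"
= "1110"


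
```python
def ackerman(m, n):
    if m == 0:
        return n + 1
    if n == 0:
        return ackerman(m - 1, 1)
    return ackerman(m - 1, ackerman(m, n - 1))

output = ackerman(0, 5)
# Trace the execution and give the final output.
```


ackerman(0, 5)
m == 0: return 5 + 1 = 6
= 6


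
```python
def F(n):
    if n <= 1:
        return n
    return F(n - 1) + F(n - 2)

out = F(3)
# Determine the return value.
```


F(3)
= F(2) + F(1)
Computing bottom-up: F(0)=0, F(1)=1, F(2)=1, F(3)=2
= 2


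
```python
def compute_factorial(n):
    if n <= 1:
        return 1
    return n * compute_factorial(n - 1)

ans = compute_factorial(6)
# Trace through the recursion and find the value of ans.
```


compute_factorial(6)
= 6 * compute_factorial(5)
= 6 * 5 * compute_factorial(4)
= 6 * 5 * 4 * compute_factorial(3)
= 6 * 5 * 4 * 3 * compute_factorial(2)
= 6 * 5 * 4 * 3 * 2 * compute_factorial(1)
= 6 * 5 * 4 * 3 * 2 * 1
= 720


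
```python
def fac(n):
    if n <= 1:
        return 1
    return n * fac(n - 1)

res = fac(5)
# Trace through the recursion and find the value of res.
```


fac(5)
= 5 * fac(4)
= 5 * 4 * fac(3)
= 5 * 4 * 3 * fac(2)
= 5 * 4 * 3 * 2 * fac(1)
= 5 * 4 * 3 * 2 * 1
= 120


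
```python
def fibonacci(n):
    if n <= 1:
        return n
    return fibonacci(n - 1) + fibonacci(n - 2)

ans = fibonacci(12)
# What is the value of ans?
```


fibonacci(12)
= fibonacci(11) + fibonacci(10)
= (fibonacci(10) + fibonacci(9)) + fibonacci(10)
Computing bottom-up: fibonacci(0)=0, fibonacci(1)=1, fibonacci(2)=1, fibonacci(3)=2, fibonacci(4)=3, fibonacci(5)=5, fibonacci(6)=8, fibonacci(7)=13, fibonacci(8)=21, fibonacci(9)=34, fibonacci(10)=55, fibonacci(11)=89, fibonacci(12)=144
= 144


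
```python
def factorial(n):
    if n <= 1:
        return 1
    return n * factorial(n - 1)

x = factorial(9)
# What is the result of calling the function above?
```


factorial(9)
= 9 * factorial(8)
= 9 * 8 * factorial(7)
= 9 * 8 * 7 * factorial(6)
= 9 * 8 * 7 * 6 * factorial(5)
= 9 * 8 * 7 * 6 * 5 * factorial(4)
= 9 * 8 * 7 * 6 * 5 * 4 * factorial(3)
= 9 * 8 * 7 * 6 * 5 * 4 * 3 * factorial(2)
= 9 * 8 * 7 * 6 * 5 * 4 * 3 * 2 * factorial(1)
= 9 * 8 * 7 * 6 * 5 * 4 * 3 * 2 * 1
= 362880


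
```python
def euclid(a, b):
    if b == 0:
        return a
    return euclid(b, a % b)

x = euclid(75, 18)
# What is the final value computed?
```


euclid(75, 18)
= euclid(18, 75 % 18) = euclid(18, 3)
= euclid(3, 18 % 3) = euclid(3, 0)
b == 0, return a = 3


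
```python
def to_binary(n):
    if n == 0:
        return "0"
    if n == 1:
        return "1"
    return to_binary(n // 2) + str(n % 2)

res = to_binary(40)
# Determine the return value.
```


to_binary(40)
= to_binary(20) + "0"
= to_binary(10) + "0" + "0"
= to_binary(5) + "0" + "0" + "0"
= to_binary(2) + "1" + "0" + "0" + "0"
= to_binary(1) + "0" + "1" + "0" + "0" + "0"
= "1" + "0" + "1" + "0" + "0" + "0"
= "101000"


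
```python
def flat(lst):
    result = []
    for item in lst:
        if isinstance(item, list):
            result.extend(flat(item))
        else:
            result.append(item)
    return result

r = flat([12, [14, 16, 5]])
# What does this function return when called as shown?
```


flat([12, [14, 16, 5]])
Processing each element:
  12 is not a list -> append 12
  [14, 16, 5] is a list -> flat recursively -> [14, 16, 5]
= [12, 14, 16, 5]


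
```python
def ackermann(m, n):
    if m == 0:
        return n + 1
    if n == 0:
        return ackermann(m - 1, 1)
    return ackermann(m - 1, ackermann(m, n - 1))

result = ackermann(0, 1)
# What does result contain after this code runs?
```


ackermann(0, 1)
m == 0: return 1 + 1 = 2
= 2


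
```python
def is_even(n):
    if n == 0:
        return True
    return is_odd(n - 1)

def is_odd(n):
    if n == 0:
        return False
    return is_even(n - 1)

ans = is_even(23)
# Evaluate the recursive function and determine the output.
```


is_even(23)
= is_odd(22)
= is_even(21)
= is_odd(20)
= is_even(19)
= is_odd(18)
= is_even(17)
= is_odd(16)
= is_even(15)
= is_odd(14)
= is_even(13)
= is_odd(12)
= is_even(11)
= is_odd(10)
= is_even(9)
= is_odd(8)
= is_even(7)
= is_odd(6)
= is_even(5)
= is_odd(4)
= is_even(3)
= is_odd(2)
= is_even(1)
= is_odd(0)
n == 0: return False
= False


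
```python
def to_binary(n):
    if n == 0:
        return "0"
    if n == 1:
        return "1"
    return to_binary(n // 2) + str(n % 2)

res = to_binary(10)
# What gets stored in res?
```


to_binary(10)
= to_binary(5) + "0"
= to_binary(2) + "1" + "0"
= to_binary(1) + "0" + "1" + "0"
= "1" + "0" + "1" + "0"
= "1010"


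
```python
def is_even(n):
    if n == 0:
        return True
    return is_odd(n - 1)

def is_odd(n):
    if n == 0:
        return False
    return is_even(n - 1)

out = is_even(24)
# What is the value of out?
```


is_even(24)
= is_odd(23)
= is_even(22)
= is_odd(21)
= is_even(20)
= is_odd(19)
= is_even(18)
= is_odd(17)
= is_even(16)
= is_odd(15)
= is_even(14)
= is_odd(13)
= is_even(12)
= is_odd(11)
= is_even(10)
= is_odd(9)
= is_even(8)
= is_odd(7)
= is_even(6)
= is_odd(5)
= is_even(4)
= is_odd(3)
= is_even(2)
= is_odd(1)
= is_even(0)
n == 0: return True
= True


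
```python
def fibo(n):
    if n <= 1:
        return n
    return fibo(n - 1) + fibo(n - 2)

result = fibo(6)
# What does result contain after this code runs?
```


fibo(6)
= fibo(5) + fibo(4)
= (fibo(4) + fibo(3)) + fibo(4)
Computing bottom-up: fibo(0)=0, fibo(1)=1, fibo(2)=1, fibo(3)=2, fibo(4)=3, fibo(5)=5, fibo(6)=8
= 8


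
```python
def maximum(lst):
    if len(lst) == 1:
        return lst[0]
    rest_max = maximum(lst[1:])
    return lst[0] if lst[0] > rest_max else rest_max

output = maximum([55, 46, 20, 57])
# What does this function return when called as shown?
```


maximum([55, 46, 20, 57])
= compare 55 with maximum([46, 20, 57])
= compare 46 with maximum([20, 57])
= compare 20 with maximum([57])
Base: maximum([57]) = 57
compare 20 with 57: max = 57
compare 46 with 57: max = 57
compare 55 with 57: max = 57
= 57


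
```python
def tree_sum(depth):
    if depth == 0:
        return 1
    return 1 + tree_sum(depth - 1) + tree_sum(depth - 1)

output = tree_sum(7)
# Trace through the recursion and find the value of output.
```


tree_sum(7)
= 1 + tree_sum(6) + tree_sum(6)
= 1 + 2 * tree_sum(6)
tree_sum(k) = 2^(k+1) - 1
tree_sum(0) = 1
tree_sum(1) = 3
tree_sum(2) = 7
tree_sum(3) = 15
tree_sum(4) = 31
tree_sum(7) = 2^8 - 1 = 255


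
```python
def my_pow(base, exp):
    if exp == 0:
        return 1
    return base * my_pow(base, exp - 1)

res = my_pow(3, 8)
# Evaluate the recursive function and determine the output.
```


my_pow(3, 8)
= 3 * my_pow(3, 7)
= 3 * 3 * my_pow(3, 6)
= 3 * 3 * 3 * my_pow(3, 5)
= 3 * 3 * 3 * 3 * my_pow(3, 4)
= 3 * 3 * 3 * 3 * 3 * my_pow(3, 3)
= 3 * 3 * 3 * 3 * 3 * 3 * my_pow(3, 2)
= 3 * 3 * 3 * 3 * 3 * 3 * 3 * my_pow(3, 1)
= 3 * 3 * 3 * 3 * 3 * 3 * 3 * 3 * my_pow(3, 0)
= 3 * 3 * 3 * 3 * 3 * 3 * 3 * 3 * 1
= 6561


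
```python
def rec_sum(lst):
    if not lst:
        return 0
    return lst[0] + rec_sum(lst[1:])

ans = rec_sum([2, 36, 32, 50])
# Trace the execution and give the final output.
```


rec_sum([2, 36, 32, 50])
= 2 + rec_sum([36, 32, 50])
= 2 + 36 + rec_sum([32, 50])
= 2 + 36 + 32 + rec_sum([50])
= 2 + 36 + 32 + 50 + rec_sum([])
= 2 + 36 + 32 + 50 + 0
= 120


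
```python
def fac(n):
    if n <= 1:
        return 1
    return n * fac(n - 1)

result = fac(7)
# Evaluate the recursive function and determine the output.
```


fac(7)
= 7 * fac(6)
= 7 * 6 * fac(5)
= 7 * 6 * 5 * fac(4)
= 7 * 6 * 5 * 4 * fac(3)
= 7 * 6 * 5 * 4 * 3 * fac(2)
= 7 * 6 * 5 * 4 * 3 * 2 * fac(1)
= 7 * 6 * 5 * 4 * 3 * 2 * 1
= 5040


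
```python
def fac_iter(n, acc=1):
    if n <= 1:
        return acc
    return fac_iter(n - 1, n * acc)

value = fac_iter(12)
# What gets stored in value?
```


fac_iter(12, 1)
= fac_iter(11, 12 * 1) = fac_iter(11, 12)
= fac_iter(10, 11 * 12) = fac_iter(10, 132)
= fac_iter(9, 10 * 132) = fac_iter(9, 1320)
= fac_iter(8, 9 * 1320) = fac_iter(8, 11880)
= fac_iter(7, 8 * 11880) = fac_iter(7, 95040)
= fac_iter(6, 7 * 95040) = fac_iter(6, 665280)
= fac_iter(5, 6 * 665280) = fac_iter(5, 3991680)
= fac_iter(4, 5 * 3991680) = fac_iter(4, 19958400)
= fac_iter(3, 4 * 19958400) = fac_iter(3, 79833600)
= fac_iter(2, 3 * 79833600) = fac_iter(2, 239500800)
= fac_iter(1, 2 * 239500800) = fac_iter(1, 479001600)
n <= 1, return acc = 479001600


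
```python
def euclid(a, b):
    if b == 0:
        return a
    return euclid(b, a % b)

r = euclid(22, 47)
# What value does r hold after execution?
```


euclid(22, 47)
= euclid(47, 22 % 47) = euclid(47, 22)
= euclid(22, 47 % 22) = euclid(22, 3)
= euclid(3, 22 % 3) = euclid(3, 1)
= euclid(1, 3 % 1) = euclid(1, 0)
b == 0, return a = 1


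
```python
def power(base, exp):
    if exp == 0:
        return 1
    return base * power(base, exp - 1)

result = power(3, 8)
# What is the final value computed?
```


power(3, 8)
= 3 * power(3, 7)
= 3 * 3 * power(3, 6)
= 3 * 3 * 3 * power(3, 5)
= 3 * 3 * 3 * 3 * power(3, 4)
= 3 * 3 * 3 * 3 * 3 * power(3, 3)
= 3 * 3 * 3 * 3 * 3 * 3 * power(3, 2)
= 3 * 3 * 3 * 3 * 3 * 3 * 3 * power(3, 1)
= 3 * 3 * 3 * 3 * 3 * 3 * 3 * 3 * power(3, 0)
= 3 * 3 * 3 * 3 * 3 * 3 * 3 * 3 * 1
= 6561


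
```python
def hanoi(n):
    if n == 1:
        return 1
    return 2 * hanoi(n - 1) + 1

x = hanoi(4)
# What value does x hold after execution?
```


hanoi(4)
= 2 * hanoi(3) + 1
= 2 * (2 * hanoi(2) + 1) + 1
= 2 * (2 * (2 * hanoi(1) + 1) + 1) + 1
Now compute bottom-up:
hanoi(1) = 1
hanoi(2) = 2 * 1 + 1 = 3
hanoi(3) = 2 * 3 + 1 = 7
hanoi(4) = 2 * 7 + 1 = 15
= 15


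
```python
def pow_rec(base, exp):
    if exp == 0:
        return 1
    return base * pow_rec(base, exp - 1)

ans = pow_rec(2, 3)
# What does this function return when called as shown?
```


pow_rec(2, 3)
= 2 * pow_rec(2, 2)
= 2 * 2 * pow_rec(2, 1)
= 2 * 2 * 2 * pow_rec(2, 0)
= 2 * 2 * 2 * 1
= 8


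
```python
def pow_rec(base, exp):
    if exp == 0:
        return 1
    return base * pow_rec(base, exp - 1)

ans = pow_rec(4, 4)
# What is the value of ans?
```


pow_rec(4, 4)
= 4 * pow_rec(4, 3)
= 4 * 4 * pow_rec(4, 2)
= 4 * 4 * 4 * pow_rec(4, 1)
= 4 * 4 * 4 * 4 * pow_rec(4, 0)
= 4 * 4 * 4 * 4 * 1
= 256


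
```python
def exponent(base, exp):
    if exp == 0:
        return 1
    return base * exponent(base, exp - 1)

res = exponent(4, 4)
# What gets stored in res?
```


exponent(4, 4)
= 4 * exponent(4, 3)
= 4 * 4 * exponent(4, 2)
= 4 * 4 * 4 * exponent(4, 1)
= 4 * 4 * 4 * 4 * exponent(4, 0)
= 4 * 4 * 4 * 4 * 1
= 256


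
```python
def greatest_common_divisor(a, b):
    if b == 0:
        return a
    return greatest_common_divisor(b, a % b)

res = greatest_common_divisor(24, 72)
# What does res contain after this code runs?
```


greatest_common_divisor(24, 72)
= greatest_common_divisor(72, 24 % 72) = greatest_common_divisor(72, 24)
= greatest_common_divisor(24, 72 % 24) = greatest_common_divisor(24, 0)
b == 0, return a = 24


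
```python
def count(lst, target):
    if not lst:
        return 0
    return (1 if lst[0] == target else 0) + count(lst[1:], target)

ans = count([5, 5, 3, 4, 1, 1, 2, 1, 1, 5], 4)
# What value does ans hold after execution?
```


count([5, 5, 3, 4, 1, 1, 2, 1, 1, 5], 4)
lst[0]=5 != 4: 0 + count([5, 3, 4, 1, 1, 2, 1, 1, 5], 4)
lst[0]=5 != 4: 0 + count([3, 4, 1, 1, 2, 1, 1, 5], 4)
lst[0]=3 != 4: 0 + count([4, 1, 1, 2, 1, 1, 5], 4)
lst[0]=4 == 4: 1 + count([1, 1, 2, 1, 1, 5], 4)
lst[0]=1 != 4: 0 + count([1, 2, 1, 1, 5], 4)
lst[0]=1 != 4: 0 + count([2, 1, 1, 5], 4)
lst[0]=2 != 4: 0 + count([1, 1, 5], 4)
lst[0]=1 != 4: 0 + count([1, 5], 4)
lst[0]=1 != 4: 0 + count([5], 4)
lst[0]=5 != 4: 0 + count([], 4)
= 1


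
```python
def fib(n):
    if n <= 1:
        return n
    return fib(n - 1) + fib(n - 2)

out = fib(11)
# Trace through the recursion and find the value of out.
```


fib(11)
= fib(10) + fib(9)
= (fib(9) + fib(8)) + fib(9)
Computing bottom-up: fib(0)=0, fib(1)=1, fib(2)=1, fib(3)=2, fib(4)=3, fib(5)=5, fib(6)=8, fib(7)=13, fib(8)=21, fib(9)=34, fib(10)=55, fib(11)=89
= 89


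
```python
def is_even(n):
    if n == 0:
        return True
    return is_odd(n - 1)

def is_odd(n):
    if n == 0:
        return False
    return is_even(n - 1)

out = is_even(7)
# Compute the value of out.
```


is_even(7)
= is_odd(6)
= is_even(5)
= is_odd(4)
= is_even(3)
= is_odd(2)
= is_even(1)
= is_odd(0)
n == 0: return False
= False


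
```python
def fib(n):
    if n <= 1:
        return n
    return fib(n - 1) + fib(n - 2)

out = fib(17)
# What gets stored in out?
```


fib(17)
= fib(16) + fib(15)
= (fib(15) + fib(14)) + fib(15)
Computing bottom-up: fib(0)=0, fib(1)=1, fib(2)=1, fib(3)=2, fib(4)=3, fib(5)=5, fib(6)=8, fib(7)=13, fib(8)=21, fib(9)=34, fib(10)=55, fib(11)=89, fib(12)=144, fib(13)=233, fib(14)=377, fib(15)=610, fib(16)=987, fib(17)=1597
= 1597


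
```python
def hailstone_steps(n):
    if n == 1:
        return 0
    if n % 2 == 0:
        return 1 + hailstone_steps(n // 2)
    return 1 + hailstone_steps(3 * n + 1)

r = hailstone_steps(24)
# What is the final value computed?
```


hailstone_steps(24)
24 is even -> hailstone_steps(12)
12 is even -> hailstone_steps(6)
6 is even -> hailstone_steps(3)
3 is odd -> 3*3+1 = 10 -> hailstone_steps(10)
10 is even -> hailstone_steps(5)
5 is odd -> 3*5+1 = 16 -> hailstone_steps(16)
16 is even -> hailstone_steps(8)
8 is even -> hailstone_steps(4)
4 is even -> hailstone_steps(2)
2 is even -> hailstone_steps(1)
Reached 1 after 10 steps
= 10


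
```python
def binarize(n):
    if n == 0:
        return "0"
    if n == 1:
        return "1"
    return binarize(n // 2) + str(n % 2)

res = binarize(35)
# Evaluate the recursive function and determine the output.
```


binarize(35)
= binarize(17) + "1"
= binarize(8) + "1" + "1"
= binarize(4) + "0" + "1" + "1"
= binarize(2) + "0" + "0" + "1" + "1"
= binarize(1) + "0" + "0" + "0" + "1" + "1"
= "1" + "0" + "0" + "0" + "1" + "1"
= "100011"


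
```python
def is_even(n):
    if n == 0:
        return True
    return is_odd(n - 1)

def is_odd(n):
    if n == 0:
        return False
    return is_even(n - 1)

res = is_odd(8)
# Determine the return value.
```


is_odd(8)
= is_even(7)
= is_odd(6)
= is_even(5)
= is_odd(4)
= is_even(3)
= is_odd(2)
= is_even(1)
= is_odd(0)
n == 0: return False
= False


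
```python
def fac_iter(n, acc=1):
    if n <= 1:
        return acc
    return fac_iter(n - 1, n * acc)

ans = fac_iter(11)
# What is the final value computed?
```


fac_iter(11, 1)
= fac_iter(10, 11 * 1) = fac_iter(10, 11)
= fac_iter(9, 10 * 11) = fac_iter(9, 110)
= fac_iter(8, 9 * 110) = fac_iter(8, 990)
= fac_iter(7, 8 * 990) = fac_iter(7, 7920)
= fac_iter(6, 7 * 7920) = fac_iter(6, 55440)
= fac_iter(5, 6 * 55440) = fac_iter(5, 332640)
= fac_iter(4, 5 * 332640) = fac_iter(4, 1663200)
= fac_iter(3, 4 * 1663200) = fac_iter(3, 6652800)
= fac_iter(2, 3 * 6652800) = fac_iter(2, 19958400)
= fac_iter(1, 2 * 19958400) = fac_iter(1, 39916800)
n <= 1, return acc = 39916800


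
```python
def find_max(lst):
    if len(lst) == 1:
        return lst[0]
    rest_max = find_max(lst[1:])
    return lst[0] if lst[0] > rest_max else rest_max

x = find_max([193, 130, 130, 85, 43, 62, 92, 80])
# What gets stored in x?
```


find_max([193, 130, 130, 85, 43, 62, 92, 80])
= compare 193 with find_max([130, 130, 85, 43, 62, 92, 80])
= compare 130 with find_max([130, 85, 43, 62, 92, 80])
= compare 130 with find_max([85, 43, 62, 92, 80])
= compare 85 with find_max([43, 62, 92, 80])
= compare 43 with find_max([62, 92, 80])
= compare 62 with find_max([92, 80])
= compare 92 with find_max([80])
Base: find_max([80]) = 80
compare 92 with 80: max = 92
compare 62 with 92: max = 92
compare 43 with 92: max = 92
compare 85 with 92: max = 92
compare 130 with 92: max = 130
compare 130 with 130: max = 130
compare 193 with 130: max = 193
= 193


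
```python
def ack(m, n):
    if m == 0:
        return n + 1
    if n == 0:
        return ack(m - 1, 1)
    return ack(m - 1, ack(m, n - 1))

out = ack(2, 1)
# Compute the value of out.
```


ack(2, 1)
= ack(1, ack(2, 0))
First compute ack(2, 0) = 3
= ack(1, 3)
= 5


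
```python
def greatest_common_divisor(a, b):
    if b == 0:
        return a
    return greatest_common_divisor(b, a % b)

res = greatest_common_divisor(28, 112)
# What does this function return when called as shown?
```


greatest_common_divisor(28, 112)
= greatest_common_divisor(112, 28 % 112) = greatest_common_divisor(112, 28)
= greatest_common_divisor(28, 112 % 28) = greatest_common_divisor(28, 0)
b == 0, return a = 28


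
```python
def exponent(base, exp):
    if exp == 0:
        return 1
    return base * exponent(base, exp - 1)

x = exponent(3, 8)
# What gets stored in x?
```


exponent(3, 8)
= 3 * exponent(3, 7)
= 3 * 3 * exponent(3, 6)
= 3 * 3 * 3 * exponent(3, 5)
= 3 * 3 * 3 * 3 * exponent(3, 4)
= 3 * 3 * 3 * 3 * 3 * exponent(3, 3)
= 3 * 3 * 3 * 3 * 3 * 3 * exponent(3, 2)
= 3 * 3 * 3 * 3 * 3 * 3 * 3 * exponent(3, 1)
= 3 * 3 * 3 * 3 * 3 * 3 * 3 * 3 * exponent(3, 0)
= 3 * 3 * 3 * 3 * 3 * 3 * 3 * 3 * 1
= 6561


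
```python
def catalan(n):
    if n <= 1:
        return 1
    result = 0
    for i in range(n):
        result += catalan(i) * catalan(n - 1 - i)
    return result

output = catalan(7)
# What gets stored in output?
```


catalan(7)
= sum of catalan(i) * catalan(7-1-i) for i in 0..6
First compute sub-values bottom-up:
  catalan(0) = 1, catalan(1) = 1
  catalan(2) = 1*1 + 1*1 = 2
  catalan(3) = 1*2 + 1*1 + 2*1 = 5
  catalan(4) = 1*5 + 1*2 + 2*1 + 5*1 = 14
  catalan(5) = 1*14 + 1*5 + 2*2 + 5*1 + 14*1 = 42
  catalan(6) = 1*42 + 1*14 + 2*5 + 5*2 + 14*1 + 42*1 = 132
Now catalan(7):
  catalan(0)*catalan(6) = 1*132 = 132
  catalan(1)*catalan(5) = 1*42 = 42
  catalan(2)*catalan(4) = 2*14 = 28
  catalan(3)*catalan(3) = 5*5 = 25
  catalan(4)*catalan(2) = 14*2 = 28
  catalan(5)*catalan(1) = 42*1 = 42
  catalan(6)*catalan(0) = 132*1 = 132
= 132 + 42 + 28 + 25 + 28 + 42 + 132
= 429


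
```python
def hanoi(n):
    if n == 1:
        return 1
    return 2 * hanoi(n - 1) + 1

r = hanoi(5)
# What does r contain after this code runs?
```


hanoi(5)
= 2 * hanoi(4) + 1
= 2 * (2 * hanoi(3) + 1) + 1
= 2 * (2 * (2 * hanoi(2) + 1) + 1) + 1
= 2 * (2 * (2 * (2 * hanoi(1) + 1) + 1) + 1) + 1
Now compute bottom-up:
hanoi(1) = 1
hanoi(2) = 2 * 1 + 1 = 3
hanoi(3) = 2 * 3 + 1 = 7
hanoi(4) = 2 * 7 + 1 = 15
hanoi(5) = 2 * 15 + 1 = 31
= 31


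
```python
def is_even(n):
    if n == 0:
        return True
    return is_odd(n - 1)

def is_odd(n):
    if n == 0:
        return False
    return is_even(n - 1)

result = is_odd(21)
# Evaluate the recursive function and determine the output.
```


is_odd(21)
= is_even(20)
= is_odd(19)
= is_even(18)
= is_odd(17)
= is_even(16)
= is_odd(15)
= is_even(14)
= is_odd(13)
= is_even(12)
= is_odd(11)
= is_even(10)
= is_odd(9)
= is_even(8)
= is_odd(7)
= is_even(6)
= is_odd(5)
= is_even(4)
= is_odd(3)
= is_even(2)
= is_odd(1)
= is_even(0)
n == 0: return True
= True


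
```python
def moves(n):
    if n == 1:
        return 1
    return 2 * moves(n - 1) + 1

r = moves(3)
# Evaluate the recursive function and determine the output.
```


moves(3)
= 2 * moves(2) + 1
= 2 * (2 * moves(1) + 1) + 1
Now compute bottom-up:
moves(1) = 1
moves(2) = 2 * 1 + 1 = 3
moves(3) = 2 * 3 + 1 = 7
= 7


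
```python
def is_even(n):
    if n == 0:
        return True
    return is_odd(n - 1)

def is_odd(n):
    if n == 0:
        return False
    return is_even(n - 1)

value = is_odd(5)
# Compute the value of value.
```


is_odd(5)
= is_even(4)
= is_odd(3)
= is_even(2)
= is_odd(1)
= is_even(0)
n == 0: return True
= True


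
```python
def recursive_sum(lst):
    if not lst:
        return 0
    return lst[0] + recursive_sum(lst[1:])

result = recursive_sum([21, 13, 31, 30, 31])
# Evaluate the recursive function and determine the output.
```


recursive_sum([21, 13, 31, 30, 31])
= 21 + recursive_sum([13, 31, 30, 31])
= 21 + 13 + recursive_sum([31, 30, 31])
= 21 + 13 + 31 + recursive_sum([30, 31])
= 21 + 13 + 31 + 30 + recursive_sum([31])
= 21 + 13 + 31 + 30 + 31 + recursive_sum([])
= 21 + 13 + 31 + 30 + 31 + 0
= 126


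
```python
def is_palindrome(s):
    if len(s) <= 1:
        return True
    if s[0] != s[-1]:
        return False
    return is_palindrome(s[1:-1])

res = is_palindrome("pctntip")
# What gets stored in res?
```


is_palindrome("pctntip")
"pctntip": s[0]='p' == s[-1]='p' -> is_palindrome("ctnti")
"ctnti": s[0]='c' != s[-1]='i' -> False
= False


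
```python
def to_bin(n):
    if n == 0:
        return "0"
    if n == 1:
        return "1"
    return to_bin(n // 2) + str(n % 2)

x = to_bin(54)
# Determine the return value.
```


to_bin(54)
= to_bin(27) + "0"
= to_bin(13) + "1" + "0"
= to_bin(6) + "1" + "1" + "0"
= to_bin(3) + "0" + "1" + "1" + "0"
= to_bin(1) + "1" + "0" + "1" + "1" + "0"
= "1" + "1" + "0" + "1" + "1" + "0"
= "110110"


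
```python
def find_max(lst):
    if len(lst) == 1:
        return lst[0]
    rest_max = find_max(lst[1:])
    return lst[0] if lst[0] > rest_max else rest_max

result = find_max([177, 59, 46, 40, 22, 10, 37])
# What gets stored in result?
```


find_max([177, 59, 46, 40, 22, 10, 37])
= compare 177 with find_max([59, 46, 40, 22, 10, 37])
= compare 59 with find_max([46, 40, 22, 10, 37])
= compare 46 with find_max([40, 22, 10, 37])
= compare 40 with find_max([22, 10, 37])
= compare 22 with find_max([10, 37])
= compare 10 with find_max([37])
Base: find_max([37]) = 37
compare 10 with 37: max = 37
compare 22 with 37: max = 37
compare 40 with 37: max = 40
compare 46 with 40: max = 46
compare 59 with 46: max = 59
compare 177 with 59: max = 177
= 177


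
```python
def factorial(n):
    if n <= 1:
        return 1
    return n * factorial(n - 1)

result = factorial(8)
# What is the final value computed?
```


factorial(8)
= 8 * factorial(7)
= 8 * 7 * factorial(6)
= 8 * 7 * 6 * factorial(5)
= 8 * 7 * 6 * 5 * factorial(4)
= 8 * 7 * 6 * 5 * 4 * factorial(3)
= 8 * 7 * 6 * 5 * 4 * 3 * factorial(2)
= 8 * 7 * 6 * 5 * 4 * 3 * 2 * factorial(1)
= 8 * 7 * 6 * 5 * 4 * 3 * 2 * 1
= 40320


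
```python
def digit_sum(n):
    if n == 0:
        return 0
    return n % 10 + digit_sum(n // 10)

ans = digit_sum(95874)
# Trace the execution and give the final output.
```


digit_sum(95874)
= 4 + digit_sum(9587)
= 4 + 7 + digit_sum(958)
= 4 + 7 + 8 + digit_sum(95)
= 4 + 7 + 8 + 5 + digit_sum(9)
= 4 + 7 + 8 + 5 + 9 + digit_sum(0)
= 4 + 7 + 8 + 5 + 9 + 0
= 33


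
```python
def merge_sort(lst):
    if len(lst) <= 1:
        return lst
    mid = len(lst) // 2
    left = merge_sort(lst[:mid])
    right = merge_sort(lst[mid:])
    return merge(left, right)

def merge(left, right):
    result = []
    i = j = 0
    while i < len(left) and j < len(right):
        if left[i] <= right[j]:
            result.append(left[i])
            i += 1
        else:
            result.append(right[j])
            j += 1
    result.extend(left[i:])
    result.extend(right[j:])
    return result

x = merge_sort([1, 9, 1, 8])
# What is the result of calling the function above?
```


merge_sort([1, 9, 1, 8])
Split into [1, 9] and [1, 8]
Left sorted: [1, 9]
Right sorted: [1, 8]
Merge [1, 9] and [1, 8]
= [1, 1, 8, 9]


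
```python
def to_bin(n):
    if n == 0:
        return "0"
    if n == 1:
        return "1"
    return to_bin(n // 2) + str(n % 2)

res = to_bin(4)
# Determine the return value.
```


to_bin(4)
= to_bin(2) + "0"
= to_bin(1) + "0" + "0"
= "1" + "0" + "0"
= "100"


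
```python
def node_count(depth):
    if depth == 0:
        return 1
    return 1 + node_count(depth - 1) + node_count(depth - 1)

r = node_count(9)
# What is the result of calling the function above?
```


node_count(9)
= 1 + node_count(8) + node_count(8)
= 1 + 2 * node_count(8)
node_count(k) = 2^(k+1) - 1
node_count(0) = 1
node_count(1) = 3
node_count(2) = 7
node_count(3) = 15
node_count(4) = 31
node_count(9) = 2^10 - 1 = 1023


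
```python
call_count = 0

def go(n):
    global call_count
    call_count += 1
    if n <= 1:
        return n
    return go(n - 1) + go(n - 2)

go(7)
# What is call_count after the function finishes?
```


go(7) calls go(6) and go(5); each non-base call branches into two more.
Let C(k) = total number of calls made by go(k), including the call to go(k) itself.
Base cases: C(0) = 1, C(1) = 1
Recurrence: C(k) = 1 + C(k-1) + C(k-2)
  C(2) = 1 + C(1) + C(0) = 1 + 1 + 1 = 3
  C(3) = 1 + C(2) + C(1) = 1 + 3 + 1 = 5
  C(4) = 1 + C(3) + C(2) = 1 + 5 + 3 = 9
  C(5) = 1 + C(4) + C(3) = 1 + 9 + 5 = 15
  C(6) = 1 + C(5) + C(4) = 1 + 15 + 9 = 25
  C(7) = 1 + C(6) + C(5) = 1 + 25 + 15 = 41
Total calls = C(7) = 41


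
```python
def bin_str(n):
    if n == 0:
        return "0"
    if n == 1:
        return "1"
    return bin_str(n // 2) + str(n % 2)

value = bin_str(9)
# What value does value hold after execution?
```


bin_str(9)
= bin_str(4) + "1"
= bin_str(2) + "0" + "1"
= bin_str(1) + "0" + "0" + "1"
= "1" + "0" + "0" + "1"
= "1001"


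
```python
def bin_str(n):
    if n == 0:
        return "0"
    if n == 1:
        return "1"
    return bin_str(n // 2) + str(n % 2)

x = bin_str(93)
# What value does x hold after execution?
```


bin_str(93)
= bin_str(46) + "1"
= bin_str(23) + "0" + "1"
= bin_str(11) + "1" + "0" + "1"
= bin_str(5) + "1" + "1" + "0" + "1"
= bin_str(2) + "1" + "1" + "1" + "0" + "1"
= bin_str(1) + "0" + "1" + "1" + "1" + "0" + "1"
= "1" + "0" + "1" + "1" + "1" + "0" + "1"
= "1011101"


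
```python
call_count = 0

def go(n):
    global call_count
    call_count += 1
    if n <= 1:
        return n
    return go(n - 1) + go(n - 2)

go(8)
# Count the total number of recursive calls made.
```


go(8) calls go(7) and go(6); each non-base call branches into two more.
Let C(k) = total number of calls made by go(k), including the call to go(k) itself.
Base cases: C(0) = 1, C(1) = 1
Recurrence: C(k) = 1 + C(k-1) + C(k-2)
  C(2) = 1 + C(1) + C(0) = 1 + 1 + 1 = 3
  C(3) = 1 + C(2) + C(1) = 1 + 3 + 1 = 5
  C(4) = 1 + C(3) + C(2) = 1 + 5 + 3 = 9
  C(5) = 1 + C(4) + C(3) = 1 + 9 + 5 = 15
  C(6) = 1 + C(5) + C(4) = 1 + 15 + 9 = 25
  C(7) = 1 + C(6) + C(5) = 1 + 25 + 15 = 41
  C(8) = 1 + C(7) + C(6) = 1 + 41 + 25 = 67
Total calls = C(8) = 67


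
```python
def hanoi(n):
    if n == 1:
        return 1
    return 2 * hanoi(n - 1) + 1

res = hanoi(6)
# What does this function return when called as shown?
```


hanoi(6)
= 2 * hanoi(5) + 1
= 2 * (2 * hanoi(4) + 1) + 1
= 2 * (2 * (2 * hanoi(3) + 1) + 1) + 1
= 2 * (2 * (2 * (2 * hanoi(2) + 1) + 1) + 1) + 1
= 2 * (2 * (2 * (2 * (2 * hanoi(1) + 1) + 1) + 1) + 1) + 1
Now compute bottom-up:
hanoi(1) = 1
hanoi(2) = 2 * 1 + 1 = 3
hanoi(3) = 2 * 3 + 1 = 7
hanoi(4) = 2 * 7 + 1 = 15
hanoi(5) = 2 * 15 + 1 = 31
hanoi(6) = 2 * 31 + 1 = 63
= 63


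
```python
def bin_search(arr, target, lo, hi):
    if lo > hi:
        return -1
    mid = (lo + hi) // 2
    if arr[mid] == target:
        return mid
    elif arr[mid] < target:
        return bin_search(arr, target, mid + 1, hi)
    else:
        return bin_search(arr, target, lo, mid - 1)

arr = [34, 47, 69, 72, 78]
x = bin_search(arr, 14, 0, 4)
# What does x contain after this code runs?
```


bin_search(arr, 14, 0, 4)
lo=0, hi=4, mid=2, arr[mid]=69
69 > 14, search left half
lo=0, hi=1, mid=0, arr[mid]=34
34 > 14, search left half
lo > hi, target not found, return -1
= -1


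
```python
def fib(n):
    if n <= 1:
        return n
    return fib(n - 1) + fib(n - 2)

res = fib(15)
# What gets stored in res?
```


fib(15)
= fib(14) + fib(13)
= (fib(13) + fib(12)) + fib(13)
Computing bottom-up: fib(0)=0, fib(1)=1, fib(2)=1, fib(3)=2, fib(4)=3, fib(5)=5, fib(6)=8, fib(7)=13, fib(8)=21, fib(9)=34, fib(10)=55, fib(11)=89, fib(12)=144, fib(13)=233, fib(14)=377, fib(15)=610
= 610


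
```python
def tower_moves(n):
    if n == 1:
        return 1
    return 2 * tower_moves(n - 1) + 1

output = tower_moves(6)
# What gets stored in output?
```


tower_moves(6)
= 2 * tower_moves(5) + 1
= 2 * (2 * tower_moves(4) + 1) + 1
= 2 * (2 * (2 * tower_moves(3) + 1) + 1) + 1
= 2 * (2 * (2 * (2 * tower_moves(2) + 1) + 1) + 1) + 1
= 2 * (2 * (2 * (2 * (2 * tower_moves(1) + 1) + 1) + 1) + 1) + 1
Now compute bottom-up:
tower_moves(1) = 1
tower_moves(2) = 2 * 1 + 1 = 3
tower_moves(3) = 2 * 3 + 1 = 7
tower_moves(4) = 2 * 7 + 1 = 15
tower_moves(5) = 2 * 15 + 1 = 31
tower_moves(6) = 2 * 31 + 1 = 63
= 63


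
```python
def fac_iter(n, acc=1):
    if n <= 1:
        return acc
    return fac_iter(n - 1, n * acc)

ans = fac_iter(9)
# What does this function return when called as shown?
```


fac_iter(9, 1)
= fac_iter(8, 9 * 1) = fac_iter(8, 9)
= fac_iter(7, 8 * 9) = fac_iter(7, 72)
= fac_iter(6, 7 * 72) = fac_iter(6, 504)
= fac_iter(5, 6 * 504) = fac_iter(5, 3024)
= fac_iter(4, 5 * 3024) = fac_iter(4, 15120)
= fac_iter(3, 4 * 15120) = fac_iter(3, 60480)
= fac_iter(2, 3 * 60480) = fac_iter(2, 181440)
= fac_iter(1, 2 * 181440) = fac_iter(1, 362880)
n <= 1, return acc = 362880


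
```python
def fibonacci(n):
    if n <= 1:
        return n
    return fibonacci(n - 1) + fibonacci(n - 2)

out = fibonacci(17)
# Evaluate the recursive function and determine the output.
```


fibonacci(17)
= fibonacci(16) + fibonacci(15)
= (fibonacci(15) + fibonacci(14)) + fibonacci(15)
Computing bottom-up: fibonacci(0)=0, fibonacci(1)=1, fibonacci(2)=1, fibonacci(3)=2, fibonacci(4)=3, fibonacci(5)=5, fibonacci(6)=8, fibonacci(7)=13, fibonacci(8)=21, fibonacci(9)=34, fibonacci(10)=55, fibonacci(11)=89, fibonacci(12)=144, fibonacci(13)=233, fibonacci(14)=377, fibonacci(15)=610, fibonacci(16)=987, fibonacci(17)=1597
= 1597


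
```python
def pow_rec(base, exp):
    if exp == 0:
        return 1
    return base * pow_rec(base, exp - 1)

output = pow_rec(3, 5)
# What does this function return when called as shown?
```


pow_rec(3, 5)
= 3 * pow_rec(3, 4)
= 3 * 3 * pow_rec(3, 3)
= 3 * 3 * 3 * pow_rec(3, 2)
= 3 * 3 * 3 * 3 * pow_rec(3, 1)
= 3 * 3 * 3 * 3 * 3 * pow_rec(3, 0)
= 3 * 3 * 3 * 3 * 3 * 1
= 243


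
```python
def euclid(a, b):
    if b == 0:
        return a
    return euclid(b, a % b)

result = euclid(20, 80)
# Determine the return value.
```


euclid(20, 80)
= euclid(80, 20 % 80) = euclid(80, 20)
= euclid(20, 80 % 20) = euclid(20, 0)
b == 0, return a = 20


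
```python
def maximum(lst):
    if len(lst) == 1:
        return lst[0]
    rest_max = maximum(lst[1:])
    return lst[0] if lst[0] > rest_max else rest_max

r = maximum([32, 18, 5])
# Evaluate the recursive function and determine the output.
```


maximum([32, 18, 5])
= compare 32 with maximum([18, 5])
= compare 18 with maximum([5])
Base: maximum([5]) = 5
compare 18 with 5: max = 18
compare 32 with 18: max = 32
= 32


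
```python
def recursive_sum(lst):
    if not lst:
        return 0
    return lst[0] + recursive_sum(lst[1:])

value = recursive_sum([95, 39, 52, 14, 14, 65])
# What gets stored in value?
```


recursive_sum([95, 39, 52, 14, 14, 65])
= 95 + recursive_sum([39, 52, 14, 14, 65])
= 95 + 39 + recursive_sum([52, 14, 14, 65])
= 95 + 39 + 52 + recursive_sum([14, 14, 65])
= 95 + 39 + 52 + 14 + recursive_sum([14, 65])
= 95 + 39 + 52 + 14 + 14 + recursive_sum([65])
= 95 + 39 + 52 + 14 + 14 + 65 + recursive_sum([])
= 95 + 39 + 52 + 14 + 14 + 65 + 0
= 279


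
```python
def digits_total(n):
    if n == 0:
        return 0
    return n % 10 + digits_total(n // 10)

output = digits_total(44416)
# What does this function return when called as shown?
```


digits_total(44416)
= 6 + digits_total(4441)
= 6 + 1 + digits_total(444)
= 6 + 1 + 4 + digits_total(44)
= 6 + 1 + 4 + 4 + digits_total(4)
= 6 + 1 + 4 + 4 + 4 + digits_total(0)
= 6 + 1 + 4 + 4 + 4 + 0
= 19


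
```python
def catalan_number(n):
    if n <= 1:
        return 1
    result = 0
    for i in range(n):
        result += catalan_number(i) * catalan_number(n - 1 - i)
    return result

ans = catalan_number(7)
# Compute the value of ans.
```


catalan_number(7)
= sum of catalan_number(i) * catalan_number(7-1-i) for i in 0..6
First compute sub-values bottom-up:
  catalan_number(0) = 1, catalan_number(1) = 1
  catalan_number(2) = 1*1 + 1*1 = 2
  catalan_number(3) = 1*2 + 1*1 + 2*1 = 5
  catalan_number(4) = 1*5 + 1*2 + 2*1 + 5*1 = 14
  catalan_number(5) = 1*14 + 1*5 + 2*2 + 5*1 + 14*1 = 42
  catalan_number(6) = 1*42 + 1*14 + 2*5 + 5*2 + 14*1 + 42*1 = 132
Now catalan_number(7):
  catalan_number(0)*catalan_number(6) = 1*132 = 132
  catalan_number(1)*catalan_number(5) = 1*42 = 42
  catalan_number(2)*catalan_number(4) = 2*14 = 28
  catalan_number(3)*catalan_number(3) = 5*5 = 25
  catalan_number(4)*catalan_number(2) = 14*2 = 28
  catalan_number(5)*catalan_number(1) = 42*1 = 42
  catalan_number(6)*catalan_number(0) = 132*1 = 132
= 132 + 42 + 28 + 25 + 28 + 42 + 132
= 429


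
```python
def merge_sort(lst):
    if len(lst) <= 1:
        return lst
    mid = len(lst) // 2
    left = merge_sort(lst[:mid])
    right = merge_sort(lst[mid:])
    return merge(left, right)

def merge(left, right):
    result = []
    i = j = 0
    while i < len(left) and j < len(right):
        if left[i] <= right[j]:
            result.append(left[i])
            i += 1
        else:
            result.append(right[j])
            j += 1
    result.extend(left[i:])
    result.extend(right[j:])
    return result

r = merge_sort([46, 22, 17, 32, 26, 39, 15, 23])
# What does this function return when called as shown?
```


merge_sort([46, 22, 17, 32, 26, 39, 15, 23])
Split into [46, 22, 17, 32] and [26, 39, 15, 23]
Left sorted: [17, 22, 32, 46]
Right sorted: [15, 23, 26, 39]
Merge [17, 22, 32, 46] and [15, 23, 26, 39]
= [15, 17, 22, 23, 26, 32, 39, 46]


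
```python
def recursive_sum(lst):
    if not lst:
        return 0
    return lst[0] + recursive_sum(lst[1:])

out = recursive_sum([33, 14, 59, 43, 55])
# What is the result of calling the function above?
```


recursive_sum([33, 14, 59, 43, 55])
= 33 + recursive_sum([14, 59, 43, 55])
= 33 + 14 + recursive_sum([59, 43, 55])
= 33 + 14 + 59 + recursive_sum([43, 55])
= 33 + 14 + 59 + 43 + recursive_sum([55])
= 33 + 14 + 59 + 43 + 55 + recursive_sum([])
= 33 + 14 + 59 + 43 + 55 + 0
= 204


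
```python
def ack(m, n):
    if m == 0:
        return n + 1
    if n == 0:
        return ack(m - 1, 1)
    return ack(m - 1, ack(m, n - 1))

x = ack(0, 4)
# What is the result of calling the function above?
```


ack(0, 4)
m == 0: return 4 + 1 = 5
= 5


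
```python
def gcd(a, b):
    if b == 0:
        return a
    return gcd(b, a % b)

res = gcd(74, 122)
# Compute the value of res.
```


gcd(74, 122)
= gcd(122, 74 % 122) = gcd(122, 74)
= gcd(74, 122 % 74) = gcd(74, 48)
= gcd(48, 74 % 48) = gcd(48, 26)
= gcd(26, 48 % 26) = gcd(26, 22)
= gcd(22, 26 % 22) = gcd(22, 4)
= gcd(4, 22 % 4) = gcd(4, 2)
= gcd(2, 4 % 2) = gcd(2, 0)
b == 0, return a = 2


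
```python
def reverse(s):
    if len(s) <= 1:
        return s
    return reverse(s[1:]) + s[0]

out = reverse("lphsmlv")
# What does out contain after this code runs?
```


reverse("lphsmlv")
= reverse("phsmlv") + "l"
= reverse("hsmlv") + "p" + "l"
= reverse("smlv") + "h" + "p" + "l"
= reverse("mlv") + "s" + "h" + "p" + "l"
= reverse("lv") + "m" + "s" + "h" + "p" + "l"
= reverse("v") + "l" + "m" + "s" + "h" + "p" + "l"
= "v" + "l" + "m" + "s" + "h" + "p" + "l"
= "vlmshpl"


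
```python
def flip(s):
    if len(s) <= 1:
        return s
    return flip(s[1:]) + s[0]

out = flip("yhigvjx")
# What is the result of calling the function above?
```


flip("yhigvjx")
= flip("higvjx") + "y"
= flip("igvjx") + "h" + "y"
= flip("gvjx") + "i" + "h" + "y"
= flip("vjx") + "g" + "i" + "h" + "y"
= flip("jx") + "v" + "g" + "i" + "h" + "y"
= flip("x") + "j" + "v" + "g" + "i" + "h" + "y"
= "x" + "j" + "v" + "g" + "i" + "h" + "y"
= "xjvgihy"


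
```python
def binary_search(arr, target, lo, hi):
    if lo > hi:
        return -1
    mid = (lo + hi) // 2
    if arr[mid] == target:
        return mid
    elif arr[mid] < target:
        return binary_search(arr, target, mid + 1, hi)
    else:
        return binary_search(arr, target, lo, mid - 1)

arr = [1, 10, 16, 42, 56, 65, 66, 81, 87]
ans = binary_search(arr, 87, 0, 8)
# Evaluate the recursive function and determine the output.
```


binary_search(arr, 87, 0, 8)
lo=0, hi=8, mid=4, arr[mid]=56
56 < 87, search right half
lo=5, hi=8, mid=6, arr[mid]=66
66 < 87, search right half
lo=7, hi=8, mid=7, arr[mid]=81
81 < 87, search right half
lo=8, hi=8, mid=8, arr[mid]=87
arr[8] == 87, found at index 8
= 8


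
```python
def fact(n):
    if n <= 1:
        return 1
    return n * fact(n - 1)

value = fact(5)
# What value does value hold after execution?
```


fact(5)
= 5 * fact(4)
= 5 * 4 * fact(3)
= 5 * 4 * 3 * fact(2)
= 5 * 4 * 3 * 2 * fact(1)
= 5 * 4 * 3 * 2 * 1
= 120


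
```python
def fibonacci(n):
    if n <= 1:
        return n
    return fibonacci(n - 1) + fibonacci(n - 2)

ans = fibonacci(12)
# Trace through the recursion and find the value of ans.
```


fibonacci(12)
= fibonacci(11) + fibonacci(10)
= (fibonacci(10) + fibonacci(9)) + fibonacci(10)
Computing bottom-up: fibonacci(0)=0, fibonacci(1)=1, fibonacci(2)=1, fibonacci(3)=2, fibonacci(4)=3, fibonacci(5)=5, fibonacci(6)=8, fibonacci(7)=13, fibonacci(8)=21, fibonacci(9)=34, fibonacci(10)=55, fibonacci(11)=89, fibonacci(12)=144
= 144


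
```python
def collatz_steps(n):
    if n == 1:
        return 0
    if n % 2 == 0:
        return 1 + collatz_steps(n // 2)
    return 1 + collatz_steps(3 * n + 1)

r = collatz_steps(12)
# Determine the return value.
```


collatz_steps(12)
12 is even -> collatz_steps(6)
6 is even -> collatz_steps(3)
3 is odd -> 3*3+1 = 10 -> collatz_steps(10)
10 is even -> collatz_steps(5)
5 is odd -> 3*5+1 = 16 -> collatz_steps(16)
16 is even -> collatz_steps(8)
8 is even -> collatz_steps(4)
4 is even -> collatz_steps(2)
2 is even -> collatz_steps(1)
Reached 1 after 9 steps
= 9


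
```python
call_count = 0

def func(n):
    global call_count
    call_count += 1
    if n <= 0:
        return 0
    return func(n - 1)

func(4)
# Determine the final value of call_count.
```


func(4) calls func(3) calls ... calls func(0)
Total calls: 4 + 1 (for base case) = 5


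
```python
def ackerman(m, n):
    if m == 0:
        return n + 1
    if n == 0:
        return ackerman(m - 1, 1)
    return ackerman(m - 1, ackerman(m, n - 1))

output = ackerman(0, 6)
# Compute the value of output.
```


ackerman(0, 6)
m == 0: return 6 + 1 = 7
= 7


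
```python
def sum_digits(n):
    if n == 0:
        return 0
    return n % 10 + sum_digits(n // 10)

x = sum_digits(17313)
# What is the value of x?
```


sum_digits(17313)
= 3 + sum_digits(1731)
= 3 + 1 + sum_digits(173)
= 3 + 1 + 3 + sum_digits(17)
= 3 + 1 + 3 + 7 + sum_digits(1)
= 3 + 1 + 3 + 7 + 1 + sum_digits(0)
= 3 + 1 + 3 + 7 + 1 + 0
= 15


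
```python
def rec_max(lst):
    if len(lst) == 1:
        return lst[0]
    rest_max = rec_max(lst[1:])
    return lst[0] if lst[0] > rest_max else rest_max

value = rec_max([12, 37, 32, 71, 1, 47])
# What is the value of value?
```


rec_max([12, 37, 32, 71, 1, 47])
= compare 12 with rec_max([37, 32, 71, 1, 47])
= compare 37 with rec_max([32, 71, 1, 47])
= compare 32 with rec_max([71, 1, 47])
= compare 71 with rec_max([1, 47])
= compare 1 with rec_max([47])
Base: rec_max([47]) = 47
compare 1 with 47: max = 47
compare 71 with 47: max = 71
compare 32 with 71: max = 71
compare 37 with 71: max = 71
compare 12 with 71: max = 71
= 71


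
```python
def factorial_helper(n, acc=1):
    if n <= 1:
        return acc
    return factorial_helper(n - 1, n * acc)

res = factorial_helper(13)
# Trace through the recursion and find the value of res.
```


factorial_helper(13, 1)
= factorial_helper(12, 13 * 1) = factorial_helper(12, 13)
= factorial_helper(11, 12 * 13) = factorial_helper(11, 156)
= factorial_helper(10, 11 * 156) = factorial_helper(10, 1716)
= factorial_helper(9, 10 * 1716) = factorial_helper(9, 17160)
= factorial_helper(8, 9 * 17160) = factorial_helper(8, 154440)
= factorial_helper(7, 8 * 154440) = factorial_helper(7, 1235520)
= factorial_helper(6, 7 * 1235520) = factorial_helper(6, 8648640)
= factorial_helper(5, 6 * 8648640) = factorial_helper(5, 51891840)
= factorial_helper(4, 5 * 51891840) = factorial_helper(4, 259459200)
= factorial_helper(3, 4 * 259459200) = factorial_helper(3, 1037836800)
= factorial_helper(2, 3 * 1037836800) = factorial_helper(2, 3113510400)
= factorial_helper(1, 2 * 3113510400) = factorial_helper(1, 6227020800)
n <= 1, return acc = 6227020800
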